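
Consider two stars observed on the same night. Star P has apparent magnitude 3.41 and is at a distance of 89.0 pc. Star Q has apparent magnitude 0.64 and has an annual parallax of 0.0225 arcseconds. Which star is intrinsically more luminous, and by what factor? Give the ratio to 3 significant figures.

Star Q is more luminous, by a factor of 3.20.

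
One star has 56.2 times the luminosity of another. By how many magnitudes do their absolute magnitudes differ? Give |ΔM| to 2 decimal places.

Pogson: ΔM = −2.5 log₁₀(ratio) = −2.5 log₁₀(56.2) = −2.5 × 1.7497 = -4.374

|ΔM| ≈ 4.37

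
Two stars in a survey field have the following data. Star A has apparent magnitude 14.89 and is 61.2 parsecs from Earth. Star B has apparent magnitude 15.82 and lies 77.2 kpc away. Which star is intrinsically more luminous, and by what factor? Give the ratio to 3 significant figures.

Star B is more luminous, by a factor of 676000.

Star A: M = m − 5 log₁₀ d + 5 = 14.89 − 5·1.7868 + 5 = 10.956
Star B: d = 77.2 kpc = 77200 pc
Star B: M = m − 5 log₁₀ d + 5 = 15.82 − 5·4.8876 + 5 = -3.618
ΔM = M_A − M_B = 10.956 − (-3.618) = 14.574; smaller M is more luminous → Star B.
L ratio = 10^(0.4 |ΔM|) = 10^5.830 = 675700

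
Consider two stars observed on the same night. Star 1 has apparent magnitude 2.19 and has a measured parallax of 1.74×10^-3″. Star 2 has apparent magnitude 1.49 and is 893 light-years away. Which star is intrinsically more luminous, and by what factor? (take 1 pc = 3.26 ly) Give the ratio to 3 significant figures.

Star 1: d = 1/p = 1/1.74×10^-3″ = 574.7 pc
Star 1: M = m − 5 log₁₀ d + 5 = 2.19 − 5·2.7595 + 5 = -6.607
Star 2: d = 893 ly / 3.26 = 273.9 pc
Star 2: M = m − 5 log₁₀ d + 5 = 1.49 − 5·2.4376 + 5 = -5.698
ΔM = M_1 − M_2 = -6.607 − (-5.698) = -0.909; smaller M is more luminous → Star 1.
L ratio = 10^(0.4 |ΔM|) = 10^0.364 = 2.310

Star 1 is more luminous, by a factor of 2.31.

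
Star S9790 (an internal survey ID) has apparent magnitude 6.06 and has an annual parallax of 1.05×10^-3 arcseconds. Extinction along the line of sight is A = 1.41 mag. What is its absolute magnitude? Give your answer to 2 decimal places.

d = 1/p = 1/1.05×10^-3″ = 952.4 pc
5 log₁₀(d/10 pc) = 5 log₁₀(952.4) − 5 = 9.894
M = m − 5 log₁₀(d/10) − A = 6.06 − 9.894 − 1.41 = -5.244

M ≈ -5.24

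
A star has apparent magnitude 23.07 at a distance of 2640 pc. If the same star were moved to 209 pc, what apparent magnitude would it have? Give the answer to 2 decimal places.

m ≈ 17.56

Flux ∝ 1/d², so Δm = 5 log₁₀(d₂/d₁) = 5 log₁₀(209/2640) = -5.507
m₂ = m₁ + Δm = 23.07 + (-5.507) = 17.563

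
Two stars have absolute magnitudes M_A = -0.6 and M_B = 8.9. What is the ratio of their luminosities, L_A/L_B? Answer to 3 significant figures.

L_A/L_B ≈ 6310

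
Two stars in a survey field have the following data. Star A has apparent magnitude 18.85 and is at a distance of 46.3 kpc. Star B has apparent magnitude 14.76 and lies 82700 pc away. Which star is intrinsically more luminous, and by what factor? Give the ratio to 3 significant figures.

Star B is more luminous, by a factor of 138.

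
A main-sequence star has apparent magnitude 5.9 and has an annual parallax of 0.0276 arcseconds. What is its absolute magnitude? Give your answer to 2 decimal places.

d = 1/p = 1/0.0276″ = 36.23 pc
5 log₁₀(d/10 pc) = 5 log₁₀(36.23) − 5 = 2.795
M = m − 5 log₁₀(d/10) = 5.9 − 2.795 = 3.105

M ≈ 3.10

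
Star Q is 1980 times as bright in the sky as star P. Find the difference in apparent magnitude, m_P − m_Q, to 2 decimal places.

m_P − m_Q ≈ 8.24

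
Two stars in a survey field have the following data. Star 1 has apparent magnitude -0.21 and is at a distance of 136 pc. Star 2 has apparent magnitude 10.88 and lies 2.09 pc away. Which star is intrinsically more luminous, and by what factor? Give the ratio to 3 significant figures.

Star 1: M = m − 5 log₁₀ d + 5 = -0.21 − 5·2.1335 + 5 = -5.878
Star 2: M = m − 5 log₁₀ d + 5 = 10.88 − 5·0.3201 + 5 = 14.279
ΔM = M_1 − M_2 = -5.878 − (14.279) = -20.157; smaller M is more luminous → Star 1.
L ratio = 10^(0.4 |ΔM|) = 10^8.063 = 1.156×10^8

Star 1 is more luminous, by a factor of 1.16×10^8.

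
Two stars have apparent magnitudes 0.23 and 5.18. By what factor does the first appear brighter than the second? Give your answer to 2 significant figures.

95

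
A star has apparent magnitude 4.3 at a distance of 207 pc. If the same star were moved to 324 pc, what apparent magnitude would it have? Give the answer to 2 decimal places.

Flux ∝ 1/d², so Δm = 5 log₁₀(d₂/d₁) = 5 log₁₀(324/207) = 0.973
m₂ = m₁ + Δm = 4.3 + (0.973) = 5.273

m ≈ 5.27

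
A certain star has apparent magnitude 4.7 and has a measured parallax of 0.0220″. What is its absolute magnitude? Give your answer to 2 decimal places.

M ≈ 1.41

d = 1/p = 1/0.0220″ = 45.45 pc
5 log₁₀(d/10 pc) = 5 log₁₀(45.45) − 5 = 3.288
M = m − 5 log₁₀(d/10) = 4.7 − 3.288 = 1.412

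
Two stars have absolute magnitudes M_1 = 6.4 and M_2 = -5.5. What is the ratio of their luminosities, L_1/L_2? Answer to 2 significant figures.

ΔM = M_1 − M_2 = 11.9
L_1/L_2 = 10^(−0.4 ΔM) = 10^-4.760 = 1.738×10^-5

L_1/L_2 ≈ 1.7×10^-5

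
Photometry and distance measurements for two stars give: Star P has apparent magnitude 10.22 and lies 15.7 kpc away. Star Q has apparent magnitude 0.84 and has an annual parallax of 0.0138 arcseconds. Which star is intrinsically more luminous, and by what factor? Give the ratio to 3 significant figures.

Star P is more luminous, by a factor of 8.31.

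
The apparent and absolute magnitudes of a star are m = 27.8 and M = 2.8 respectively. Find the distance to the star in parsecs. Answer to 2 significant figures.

d ≈ 1.0×10^6 pc

μ = m − M = 25.000
m − M = 5 log₁₀ d − 5
log₁₀ d = (m − M)/5 + 1 = 6.0000
d = 10^6.0000 = 1.000×10^6 pc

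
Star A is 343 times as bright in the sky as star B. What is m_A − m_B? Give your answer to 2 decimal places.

Pogson: Δm = −2.5 log₁₀(ratio) = −2.5 log₁₀(343) = −2.5 × 2.5353 = -6.338
Star A is brighter, so it has the smaller magnitude: the difference is negative.

m_A − m_B ≈ -6.34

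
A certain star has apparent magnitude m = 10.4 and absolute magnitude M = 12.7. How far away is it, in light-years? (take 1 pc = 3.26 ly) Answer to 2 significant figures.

d ≈ 11 ly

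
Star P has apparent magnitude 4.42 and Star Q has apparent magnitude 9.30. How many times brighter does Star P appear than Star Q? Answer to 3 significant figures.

89.5

Δm = 4.42 − (9.30) = -4.88
Flux ratio = 10^(−0.4 Δm) = 10^(−0.4 × -4.88) = 10^1.952 = 89.54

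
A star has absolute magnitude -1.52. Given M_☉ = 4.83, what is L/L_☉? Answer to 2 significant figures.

L/L_☉ ≈ 350

M − M_☉ = -1.52 − 4.83 = -6.350
L/L_☉ = 10^(−0.4 (M − M_☉)) = 10^2.540 = 346.7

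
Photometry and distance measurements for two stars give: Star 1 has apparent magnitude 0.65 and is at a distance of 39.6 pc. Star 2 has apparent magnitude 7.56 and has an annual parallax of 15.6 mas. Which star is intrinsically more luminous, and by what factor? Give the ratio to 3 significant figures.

Star 1 is more luminous, by a factor of 222.

Star 1: M = m − 5 log₁₀ d + 5 = 0.65 − 5·1.5977 + 5 = -2.338
Star 2: p = 15.6 mas = 0.0156″ → d = 1/p = 64.10 pc
Star 2: M = m − 5 log₁₀ d + 5 = 7.56 − 5·1.8069 + 5 = 3.526
ΔM = M_1 − M_2 = -2.338 − (3.526) = -5.864; smaller M is more luminous → Star 1.
L ratio = 10^(0.4 |ΔM|) = 10^2.346 = 221.6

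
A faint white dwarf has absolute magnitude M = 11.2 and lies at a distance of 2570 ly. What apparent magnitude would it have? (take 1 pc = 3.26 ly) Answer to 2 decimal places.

m ≈ 20.68

d = 2570 ly / 3.26 = 788.3 pc
m = M + 5 log₁₀ d − 5 = 11.2 + 5·2.8967 − 5 = 20.684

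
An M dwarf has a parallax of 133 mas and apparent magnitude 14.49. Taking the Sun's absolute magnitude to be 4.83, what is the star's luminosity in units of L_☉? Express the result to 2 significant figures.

L/L_☉ ≈ 7.7×10^-5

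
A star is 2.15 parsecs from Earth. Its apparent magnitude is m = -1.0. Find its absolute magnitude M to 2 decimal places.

5 log₁₀(d/10 pc) = 5 log₁₀(2.150) − 5 = -3.338
M = m − 5 log₁₀(d/10) = -1.0 + 3.338 = 2.338

M ≈ 2.34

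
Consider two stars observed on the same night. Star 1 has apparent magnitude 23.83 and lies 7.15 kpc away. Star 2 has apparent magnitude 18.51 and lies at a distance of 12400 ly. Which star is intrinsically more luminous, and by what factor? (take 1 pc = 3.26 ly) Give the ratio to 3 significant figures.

Star 1: d = 7.15 kpc = 7150 pc
Star 1: M = m − 5 log₁₀ d + 5 = 23.83 − 5·3.8543 + 5 = 9.558
Star 2: d = 12400 ly / 3.26 = 3804 pc
Star 2: M = m − 5 log₁₀ d + 5 = 18.51 − 5·3.5802 + 5 = 5.609
ΔM = M_1 − M_2 = 9.558 − (5.609) = 3.949; smaller M is more luminous → Star 2.
L ratio = 10^(0.4 |ΔM|) = 10^1.580 = 38.00

Star 2 is more luminous, by a factor of 38.0.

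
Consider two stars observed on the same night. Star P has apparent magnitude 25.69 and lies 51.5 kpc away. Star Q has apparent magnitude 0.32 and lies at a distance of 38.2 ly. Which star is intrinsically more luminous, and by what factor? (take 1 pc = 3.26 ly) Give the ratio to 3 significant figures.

Star P: d = 51.5 kpc = 51500 pc
Star P: M = m − 5 log₁₀ d + 5 = 25.69 − 5·4.7118 + 5 = 7.131
Star Q: d = 38.2 ly / 3.26 = 11.72 pc
Star Q: M = m − 5 log₁₀ d + 5 = 0.32 − 5·1.0688 + 5 = -0.024
ΔM = M_P − M_Q = 7.131 − (-0.024) = 7.155; smaller M is more luminous → Star Q.
L ratio = 10^(0.4 |ΔM|) = 10^2.862 = 727.9

Star Q is more luminous, by a factor of 728.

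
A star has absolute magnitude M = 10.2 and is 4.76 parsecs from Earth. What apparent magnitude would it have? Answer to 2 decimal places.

m ≈ 8.59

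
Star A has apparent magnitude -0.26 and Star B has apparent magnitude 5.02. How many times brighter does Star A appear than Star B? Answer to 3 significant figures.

129

Magnitude difference = -5.28
Flux ratio = 10^(−0.4 Δm) = 10^(−0.4 × -5.28) = 10^2.112 = 129.4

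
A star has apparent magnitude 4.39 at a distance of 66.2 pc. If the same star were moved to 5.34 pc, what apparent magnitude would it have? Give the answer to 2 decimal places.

m ≈ -1.08

Flux ∝ 1/d², so Δm = 5 log₁₀(d₂/d₁) = 5 log₁₀(5.34/66.2) = -5.467
m₂ = m₁ + Δm = 4.39 + (-5.467) = -1.077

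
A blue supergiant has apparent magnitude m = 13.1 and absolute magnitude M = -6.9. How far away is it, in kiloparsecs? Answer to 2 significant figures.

μ = m − M = 20.000
m − M = 5 log₁₀ d − 5
log₁₀ d = (m − M)/5 + 1 = 5.0000
d = 10^5.0000 = 100000 pc
= 100.0 kpc

d ≈ 100 kpc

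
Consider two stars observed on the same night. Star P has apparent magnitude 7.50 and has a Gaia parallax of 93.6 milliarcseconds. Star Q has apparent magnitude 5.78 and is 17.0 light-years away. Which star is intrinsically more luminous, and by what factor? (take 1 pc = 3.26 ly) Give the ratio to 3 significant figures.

Star P: p = 93.6 mas = 0.0936″ → d = 1/p = 10.68 pc
Star P: M = m − 5 log₁₀ d + 5 = 7.50 − 5·1.0287 + 5 = 7.356
Star Q: d = 17.0 ly / 3.26 = 5.215 pc
Star Q: M = m − 5 log₁₀ d + 5 = 5.78 − 5·0.7172 + 5 = 7.194
ΔM = M_P − M_Q = 7.356 − (7.194) = 0.163; smaller M is more luminous → Star Q.
L ratio = 10^(0.4 |ΔM|) = 10^0.065 = 1.161

Star Q is more luminous, by a factor of 1.16.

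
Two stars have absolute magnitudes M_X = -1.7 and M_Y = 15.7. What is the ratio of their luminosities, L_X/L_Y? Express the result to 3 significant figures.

L_X/L_Y ≈ 9.12×10^6

ΔM = M_X − M_Y = -17.4
L_X/L_Y = 10^(−0.4 ΔM) = 10^6.960 = 9.120×10^6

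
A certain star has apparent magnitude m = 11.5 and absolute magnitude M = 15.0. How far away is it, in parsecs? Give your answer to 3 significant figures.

d ≈ 2.00 pc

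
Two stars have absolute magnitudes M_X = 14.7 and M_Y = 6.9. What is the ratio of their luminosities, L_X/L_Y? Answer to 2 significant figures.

L_X/L_Y ≈ 7.6×10^-4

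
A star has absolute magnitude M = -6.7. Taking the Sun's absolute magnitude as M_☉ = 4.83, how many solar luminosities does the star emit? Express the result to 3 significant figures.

L/L_☉ ≈ 40900

M − M_☉ = -6.7 − 4.83 = -11.530
L/L_☉ = 10^(−0.4 (M − M_☉)) = 10^4.612 = 40930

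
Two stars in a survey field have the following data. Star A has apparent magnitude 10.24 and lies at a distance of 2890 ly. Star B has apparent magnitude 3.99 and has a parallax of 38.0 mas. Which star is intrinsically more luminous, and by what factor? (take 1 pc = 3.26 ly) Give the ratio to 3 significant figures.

Star A: d = 2890 ly / 3.26 = 886.5 pc
Star A: M = m − 5 log₁₀ d + 5 = 10.24 − 5·2.9477 + 5 = 0.502
Star B: p = 38.0 mas = 0.0380″ → d = 1/p = 26.32 pc
Star B: M = m − 5 log₁₀ d + 5 = 3.99 − 5·1.4202 + 5 = 1.889
ΔM = M_A − M_B = 0.502 − (1.889) = -1.387; smaller M is more luminous → Star A.
L ratio = 10^(0.4 |ΔM|) = 10^0.555 = 3.589

Star A is more luminous, by a factor of 3.59.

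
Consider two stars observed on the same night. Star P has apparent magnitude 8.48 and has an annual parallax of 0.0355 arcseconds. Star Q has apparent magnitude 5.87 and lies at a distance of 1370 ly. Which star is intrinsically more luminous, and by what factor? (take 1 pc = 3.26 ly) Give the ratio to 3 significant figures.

Star Q is more luminous, by a factor of 2460.

Star P: d = 1/p = 1/0.0355″ = 28.17 pc
Star P: M = m − 5 log₁₀ d + 5 = 8.48 − 5·1.4498 + 5 = 6.231
Star Q: d = 1370 ly / 3.26 = 420.2 pc
Star Q: M = m − 5 log₁₀ d + 5 = 5.87 − 5·2.6235 + 5 = -2.248
ΔM = M_P − M_Q = 6.231 − (-2.248) = 8.479; smaller M is more luminous → Star Q.
L ratio = 10^(0.4 |ΔM|) = 10^3.391 = 2463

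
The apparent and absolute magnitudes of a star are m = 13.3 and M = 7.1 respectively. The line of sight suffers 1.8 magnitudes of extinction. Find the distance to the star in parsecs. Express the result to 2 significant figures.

d ≈ 76 pc

m − M = 5 log₁₀(d/10 pc) + A  ⇒  13.3 − (7.1) − 1.8 = 5 log₁₀(d/10)
4.400 = 5 log₁₀(d/10)
log₁₀ d = (m − M − A)/5 + 1 = 1.8800
d = 10^1.8800 = 75.86 pc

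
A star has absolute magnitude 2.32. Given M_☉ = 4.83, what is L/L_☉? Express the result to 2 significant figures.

L/L_☉ ≈ 10

M − M_☉ = 2.32 − 4.83 = -2.510
L/L_☉ = 10^(−0.4 (M − M_☉)) = 10^1.004 = 10.09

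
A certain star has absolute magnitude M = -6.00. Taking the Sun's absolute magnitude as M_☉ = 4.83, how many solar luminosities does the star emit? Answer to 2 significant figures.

L/L_☉ ≈ 21000

M − M_☉ = -6.00 − 4.83 = -10.830
L/L_☉ = 10^(−0.4 (M − M_☉)) = 10^4.332 = 21480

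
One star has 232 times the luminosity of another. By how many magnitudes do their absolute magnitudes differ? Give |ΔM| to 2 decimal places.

|ΔM| ≈ 5.91

Pogson: ΔM = −2.5 log₁₀(ratio) = −2.5 log₁₀(232) = −2.5 × 2.3655 = -5.914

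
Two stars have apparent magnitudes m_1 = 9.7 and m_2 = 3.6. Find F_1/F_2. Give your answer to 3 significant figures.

Magnitude difference = 6.1
Flux ratio = 10^(−0.4 Δm) = 10^(−0.4 × 6.1) = 10^-2.440 = 3.631×10^-3

F_1/F_2 ≈ 3.63×10^-3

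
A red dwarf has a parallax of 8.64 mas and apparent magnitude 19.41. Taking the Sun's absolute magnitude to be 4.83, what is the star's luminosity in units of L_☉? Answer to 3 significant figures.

L/L_☉ ≈ 1.97×10^-4

d = 1/p = 1000/8.64 mas = 115.7 pc
M = m − 5 log₁₀ d + 5 = 19.41 − 5·2.0635 + 5 = 14.093
M − M_☉ = 14.093 − 4.83 = 9.263
L/L_☉ = 10^(−0.4 × 9.263) = 1.972×10^-4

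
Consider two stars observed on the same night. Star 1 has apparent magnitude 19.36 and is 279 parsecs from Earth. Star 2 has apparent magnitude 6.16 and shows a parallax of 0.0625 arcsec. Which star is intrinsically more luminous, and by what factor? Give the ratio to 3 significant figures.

Star 2 is more luminous, by a factor of 627.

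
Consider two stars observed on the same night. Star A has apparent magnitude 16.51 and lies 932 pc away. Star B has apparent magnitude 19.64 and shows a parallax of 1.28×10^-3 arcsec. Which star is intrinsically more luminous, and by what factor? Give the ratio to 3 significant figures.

Star A: M = m − 5 log₁₀ d + 5 = 16.51 − 5·2.9694 + 5 = 6.663
Star B: d = 1/p = 1/1.28×10^-3″ = 781.2 pc
Star B: M = m − 5 log₁₀ d + 5 = 19.64 − 5·2.8928 + 5 = 10.176
ΔM = M_A − M_B = 6.663 − (10.176) = -3.513; smaller M is more luminous → Star A.
L ratio = 10^(0.4 |ΔM|) = 10^1.405 = 25.42

Star A is more luminous, by a factor of 25.4.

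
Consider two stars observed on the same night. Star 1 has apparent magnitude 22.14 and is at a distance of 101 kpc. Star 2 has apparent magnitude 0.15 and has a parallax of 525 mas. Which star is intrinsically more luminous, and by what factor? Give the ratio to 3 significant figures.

Star 1 is more luminous, by a factor of 4.50.

Star 1: d = 101 kpc = 101000 pc
Star 1: M = m − 5 log₁₀ d + 5 = 22.14 − 5·5.0043 + 5 = 2.118
Star 2: p = 525 mas = 0.525″ → d = 1/p = 1.905 pc
Star 2: M = m − 5 log₁₀ d + 5 = 0.15 − 5·0.2798 + 5 = 3.751
ΔM = M_1 − M_2 = 2.118 − (3.751) = -1.632; smaller M is more luminous → Star 1.
L ratio = 10^(0.4 |ΔM|) = 10^0.653 = 4.497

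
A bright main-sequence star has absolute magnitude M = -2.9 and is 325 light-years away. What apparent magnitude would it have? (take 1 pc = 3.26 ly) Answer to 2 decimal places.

d = 325 ly / 3.26 = 99.69 pc
m = M + 5 log₁₀ d − 5 = -2.9 + 5·1.9987 − 5 = 2.093

m ≈ 2.09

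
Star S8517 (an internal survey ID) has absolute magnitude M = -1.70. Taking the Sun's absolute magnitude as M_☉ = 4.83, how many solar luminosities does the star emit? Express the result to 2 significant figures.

M − M_☉ = -1.70 − 4.83 = -6.530
L/L_☉ = 10^(−0.4 (M − M_☉)) = 10^2.612 = 409.3

L/L_☉ ≈ 410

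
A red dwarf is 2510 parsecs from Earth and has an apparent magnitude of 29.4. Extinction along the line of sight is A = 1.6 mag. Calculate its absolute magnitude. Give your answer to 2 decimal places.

M ≈ 15.80

5 log₁₀(d/10 pc) = 5 log₁₀(2510) − 5 = 11.998
M = m − 5 log₁₀(d/10) − A = 29.4 − 11.998 − 1.6 = 15.802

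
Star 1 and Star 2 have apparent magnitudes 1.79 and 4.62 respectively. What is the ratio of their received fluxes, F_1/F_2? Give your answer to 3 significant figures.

F_1/F_2 ≈ 13.6

Δm = 1.79 − (4.62) = -2.83
Flux ratio = 10^(−0.4 Δm) = 10^(−0.4 × -2.83) = 10^1.132 = 13.55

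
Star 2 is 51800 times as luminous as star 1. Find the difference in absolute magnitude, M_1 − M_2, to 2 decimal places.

M_1 − M_2 ≈ 11.79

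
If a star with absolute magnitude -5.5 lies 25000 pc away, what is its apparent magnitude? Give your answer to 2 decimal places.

m ≈ 11.49

m = M + 5 log₁₀ d − 5 = -5.5 + 5·4.3979 − 5 = 11.490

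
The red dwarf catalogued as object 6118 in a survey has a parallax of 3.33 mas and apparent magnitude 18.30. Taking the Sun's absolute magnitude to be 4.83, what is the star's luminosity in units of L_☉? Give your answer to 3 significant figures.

d = 1/p = 1000/3.33 mas = 300.3 pc
M = m − 5 log₁₀ d + 5 = 18.30 − 5·2.4776 + 5 = 10.912
M − M_☉ = 10.912 − 4.83 = 6.082
L/L_☉ = 10^(−0.4 × 6.082) = 3.691×10^-3

L/L_☉ ≈ 3.69×10^-3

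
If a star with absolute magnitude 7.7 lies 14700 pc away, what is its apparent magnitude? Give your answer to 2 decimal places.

m ≈ 23.54

m = M + 5 log₁₀ d − 5 = 7.7 + 5·4.1673 − 5 = 23.537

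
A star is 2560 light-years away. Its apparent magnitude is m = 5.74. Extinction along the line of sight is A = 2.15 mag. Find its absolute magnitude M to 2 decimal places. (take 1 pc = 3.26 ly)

d = 2560 ly / 3.26 = 785.3 pc
5 log₁₀(d/10 pc) = 5 log₁₀(785.3) − 5 = 9.475
M = m − 5 log₁₀(d/10) − A = 5.74 − 9.475 − 2.15 = -5.885

M ≈ -5.89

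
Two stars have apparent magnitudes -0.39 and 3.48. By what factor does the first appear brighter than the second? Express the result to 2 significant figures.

Magnitude difference = -3.87
Flux ratio = 10^(−0.4 Δm) = 10^(−0.4 × -3.87) = 10^1.548 = 35.32

35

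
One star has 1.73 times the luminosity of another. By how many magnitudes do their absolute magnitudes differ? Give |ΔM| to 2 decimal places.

|ΔM| ≈ 0.60

Pogson: ΔM = −2.5 log₁₀(ratio) = −2.5 log₁₀(1.73) = −2.5 × 0.2380 = -0.595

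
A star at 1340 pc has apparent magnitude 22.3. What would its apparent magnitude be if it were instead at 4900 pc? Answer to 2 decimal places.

m ≈ 25.12

Flux ∝ 1/d², so Δm = 5 log₁₀(d₂/d₁) = 5 log₁₀(4900/1340) = 2.815
m₂ = m₁ + Δm = 22.3 + (2.815) = 25.115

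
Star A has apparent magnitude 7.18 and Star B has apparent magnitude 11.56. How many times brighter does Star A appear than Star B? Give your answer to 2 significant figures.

56

Magnitude difference = -4.38
Flux ratio = 10^(−0.4 Δm) = 10^(−0.4 × -4.38) = 10^1.752 = 56.49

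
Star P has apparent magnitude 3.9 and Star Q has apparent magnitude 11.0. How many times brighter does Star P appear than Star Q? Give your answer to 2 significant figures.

Magnitude difference = -7.1
Flux ratio = 10^(−0.4 Δm) = 10^(−0.4 × -7.1) = 10^2.840 = 691.8

690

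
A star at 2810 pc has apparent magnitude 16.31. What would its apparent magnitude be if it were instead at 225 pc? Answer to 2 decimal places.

m ≈ 10.83

Flux ∝ 1/d², so Δm = 5 log₁₀(d₂/d₁) = 5 log₁₀(225/2810) = -5.483
m₂ = m₁ + Δm = 16.31 + (-5.483) = 10.827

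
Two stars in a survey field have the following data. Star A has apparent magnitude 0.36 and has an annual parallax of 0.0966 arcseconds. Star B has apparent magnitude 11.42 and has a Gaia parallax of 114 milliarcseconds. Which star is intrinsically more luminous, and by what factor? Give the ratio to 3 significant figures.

Star A is more luminous, by a factor of 37000.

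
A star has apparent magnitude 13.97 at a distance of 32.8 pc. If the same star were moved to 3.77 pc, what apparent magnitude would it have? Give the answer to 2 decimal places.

m ≈ 9.27

Flux ∝ 1/d², so Δm = 5 log₁₀(d₂/d₁) = 5 log₁₀(3.77/32.8) = -4.698
m₂ = m₁ + Δm = 13.97 + (-4.698) = 9.272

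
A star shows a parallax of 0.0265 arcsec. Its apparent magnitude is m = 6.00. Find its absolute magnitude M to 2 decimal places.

d = 1/p = 1/0.0265″ = 37.74 pc
5 log₁₀(d/10 pc) = 5 log₁₀(37.74) − 5 = 2.884
M = m − 5 log₁₀(d/10) = 6.00 − 2.884 = 3.116

M ≈ 3.12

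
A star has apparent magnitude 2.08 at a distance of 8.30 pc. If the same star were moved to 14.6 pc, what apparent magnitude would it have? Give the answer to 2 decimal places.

m ≈ 3.31

Flux ∝ 1/d², so Δm = 5 log₁₀(d₂/d₁) = 5 log₁₀(14.6/8.30) = 1.226
m₂ = m₁ + Δm = 2.08 + (1.226) = 3.306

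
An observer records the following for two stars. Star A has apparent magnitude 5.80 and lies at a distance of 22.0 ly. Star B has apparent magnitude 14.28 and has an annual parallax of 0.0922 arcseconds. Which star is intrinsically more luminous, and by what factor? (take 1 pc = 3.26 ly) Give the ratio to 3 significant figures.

Star A is more luminous, by a factor of 955.

Star A: d = 22.0 ly / 3.26 = 6.748 pc
Star A: M = m − 5 log₁₀ d + 5 = 5.80 − 5·0.8292 + 5 = 6.654
Star B: d = 1/p = 1/0.0922″ = 10.85 pc
Star B: M = m − 5 log₁₀ d + 5 = 14.28 − 5·1.0353 + 5 = 14.104
ΔM = M_A − M_B = 6.654 − (14.104) = -7.450; smaller M is more luminous → Star A.
L ratio = 10^(0.4 |ΔM|) = 10^2.980 = 954.7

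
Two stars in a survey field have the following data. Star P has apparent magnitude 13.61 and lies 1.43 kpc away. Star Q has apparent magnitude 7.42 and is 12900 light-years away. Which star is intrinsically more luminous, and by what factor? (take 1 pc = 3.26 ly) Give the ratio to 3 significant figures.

Star P: d = 1.43 kpc = 1430 pc
Star P: M = m − 5 log₁₀ d + 5 = 13.61 − 5·3.1553 + 5 = 2.833
Star Q: d = 12900 ly / 3.26 = 3957 pc
Star Q: M = m − 5 log₁₀ d + 5 = 7.42 − 5·3.5974 + 5 = -5.567
ΔM = M_P − M_Q = 2.833 − (-5.567) = 8.400; smaller M is more luminous → Star Q.
L ratio = 10^(0.4 |ΔM|) = 10^3.360 = 2291

Star Q is more luminous, by a factor of 2290.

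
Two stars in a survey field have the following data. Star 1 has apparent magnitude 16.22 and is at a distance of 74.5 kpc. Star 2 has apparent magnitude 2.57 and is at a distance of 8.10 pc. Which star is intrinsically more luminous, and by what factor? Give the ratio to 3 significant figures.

Star 1 is more luminous, by a factor of 293.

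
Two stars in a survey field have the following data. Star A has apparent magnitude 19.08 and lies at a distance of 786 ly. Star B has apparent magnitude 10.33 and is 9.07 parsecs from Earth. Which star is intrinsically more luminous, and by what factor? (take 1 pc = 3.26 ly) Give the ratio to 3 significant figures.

Star A: d = 786 ly / 3.26 = 241.1 pc
Star A: M = m − 5 log₁₀ d + 5 = 19.08 − 5·2.3822 + 5 = 12.169
Star B: M = m − 5 log₁₀ d + 5 = 10.33 − 5·0.9576 + 5 = 10.542
ΔM = M_A − M_B = 12.169 − (10.542) = 1.627; smaller M is more luminous → Star B.
L ratio = 10^(0.4 |ΔM|) = 10^0.651 = 4.475

Star B is more luminous, by a factor of 4.48.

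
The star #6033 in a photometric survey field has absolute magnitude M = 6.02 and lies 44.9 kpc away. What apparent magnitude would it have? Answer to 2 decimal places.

d = 44.9 kpc = 44900 pc
m = M + 5 log₁₀ d − 5 = 6.02 + 5·4.6522 − 5 = 24.281

m ≈ 24.28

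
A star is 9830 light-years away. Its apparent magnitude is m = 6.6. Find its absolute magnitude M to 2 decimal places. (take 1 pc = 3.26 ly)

M ≈ -5.80

d = 9830 ly / 3.26 = 3015 pc
5 log₁₀(d/10 pc) = 5 log₁₀(3015) − 5 = 12.397
M = m − 5 log₁₀(d/10) = 6.6 − 12.397 = -5.797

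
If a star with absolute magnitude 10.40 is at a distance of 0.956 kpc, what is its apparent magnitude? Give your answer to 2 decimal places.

m ≈ 20.30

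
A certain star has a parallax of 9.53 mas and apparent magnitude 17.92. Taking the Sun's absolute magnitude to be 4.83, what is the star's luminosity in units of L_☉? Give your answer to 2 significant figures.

d = 1/p = 1000/9.53 mas = 104.9 pc
M = m − 5 log₁₀ d + 5 = 17.92 − 5·2.0209 + 5 = 12.815
M − M_☉ = 12.815 − 4.83 = 7.985
L/L_☉ = 10^(−0.4 × 7.985) = 6.395×10^-4

L/L_☉ ≈ 6.4×10^-4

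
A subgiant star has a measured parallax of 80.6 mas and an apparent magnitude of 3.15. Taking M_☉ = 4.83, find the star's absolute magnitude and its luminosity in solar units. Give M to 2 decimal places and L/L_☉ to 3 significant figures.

d = 1/p = 1000/80.6 mas = 12.41 pc
M = m − 5 log₁₀ d + 5 = 3.15 − 5·1.0937 + 5 = 2.682
M − M_☉ = 2.682 − 4.83 = -2.148
L/L_☉ = 10^(−0.4 × -2.148) = 7.233

M ≈ 2.68; L/L_☉ ≈ 7.23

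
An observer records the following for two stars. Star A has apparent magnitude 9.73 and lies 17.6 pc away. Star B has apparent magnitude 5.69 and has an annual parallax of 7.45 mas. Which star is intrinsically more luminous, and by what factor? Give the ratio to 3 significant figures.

Star B is more luminous, by a factor of 2400.

Star A: M = m − 5 log₁₀ d + 5 = 9.73 − 5·1.2455 + 5 = 8.502
Star B: p = 7.45 mas = 7.45×10^-3″ → d = 1/p = 134.2 pc
Star B: M = m − 5 log₁₀ d + 5 = 5.69 − 5·2.1278 + 5 = 0.051
ΔM = M_A − M_B = 8.502 − (0.051) = 8.452; smaller M is more luminous → Star B.
L ratio = 10^(0.4 |ΔM|) = 10^3.381 = 2402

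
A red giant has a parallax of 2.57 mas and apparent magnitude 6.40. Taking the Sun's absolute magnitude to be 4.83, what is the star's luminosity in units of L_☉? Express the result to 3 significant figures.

L/L_☉ ≈ 357

d = 1/p = 1000/2.57 mas = 389.1 pc
M = m − 5 log₁₀ d + 5 = 6.40 − 5·2.5901 + 5 = -1.550
M − M_☉ = -1.550 − 4.83 = -6.380
L/L_☉ = 10^(−0.4 × -6.380) = 356.6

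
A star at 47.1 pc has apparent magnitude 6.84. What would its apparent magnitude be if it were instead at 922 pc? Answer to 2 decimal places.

Flux ∝ 1/d², so Δm = 5 log₁₀(d₂/d₁) = 5 log₁₀(922/47.1) = 6.459
m₂ = m₁ + Δm = 6.84 + (6.459) = 13.299

m ≈ 13.30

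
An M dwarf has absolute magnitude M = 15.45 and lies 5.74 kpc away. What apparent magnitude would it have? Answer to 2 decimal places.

d = 5.74 kpc = 5740 pc
m = M + 5 log₁₀ d − 5 = 15.45 + 5·3.7589 − 5 = 29.245

m ≈ 29.24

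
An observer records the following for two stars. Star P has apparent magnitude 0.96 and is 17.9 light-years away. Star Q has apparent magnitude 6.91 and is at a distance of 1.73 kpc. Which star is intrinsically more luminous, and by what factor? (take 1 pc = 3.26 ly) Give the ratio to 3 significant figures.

Star P: d = 17.9 ly / 3.26 = 5.491 pc
Star P: M = m − 5 log₁₀ d + 5 = 0.96 − 5·0.7396 + 5 = 2.262
Star Q: d = 1.73 kpc = 1730 pc
Star Q: M = m − 5 log₁₀ d + 5 = 6.91 − 5·3.2380 + 5 = -4.280
ΔM = M_P − M_Q = 2.262 − (-4.280) = 6.542; smaller M is more luminous → Star Q.
L ratio = 10^(0.4 |ΔM|) = 10^2.617 = 413.8

Star Q is more luminous, by a factor of 414.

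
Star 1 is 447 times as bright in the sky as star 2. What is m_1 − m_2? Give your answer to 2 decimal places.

Pogson: Δm = −2.5 log₁₀(ratio) = −2.5 log₁₀(447) = −2.5 × 2.6503 = -6.626
Star 1 is brighter, so it has the smaller magnitude: the difference is negative.

m_1 − m_2 ≈ -6.63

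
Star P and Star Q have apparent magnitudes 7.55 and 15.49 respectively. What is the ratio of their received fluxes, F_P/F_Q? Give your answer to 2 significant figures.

Δm = 7.55 − (15.49) = -7.94
Flux ratio = 10^(−0.4 Δm) = 10^(−0.4 × -7.94) = 10^3.176 = 1500

F_P/F_Q ≈ 1500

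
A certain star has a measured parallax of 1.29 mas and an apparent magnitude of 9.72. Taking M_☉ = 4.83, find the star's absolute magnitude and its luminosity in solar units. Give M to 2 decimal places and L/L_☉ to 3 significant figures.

M ≈ 0.27; L/L_☉ ≈ 66.5

d = 1/p = 1000/1.29 mas = 775.2 pc
M = m − 5 log₁₀ d + 5 = 9.72 − 5·2.8894 + 5 = 0.273
M − M_☉ = 0.273 − 4.83 = -4.557
L/L_☉ = 10^(−0.4 × -4.557) = 66.50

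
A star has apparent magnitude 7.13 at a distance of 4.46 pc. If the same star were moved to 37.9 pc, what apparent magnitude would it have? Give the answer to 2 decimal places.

Flux ∝ 1/d², so Δm = 5 log₁₀(d₂/d₁) = 5 log₁₀(37.9/4.46) = 4.647
m₂ = m₁ + Δm = 7.13 + (4.647) = 11.777

m ≈ 11.78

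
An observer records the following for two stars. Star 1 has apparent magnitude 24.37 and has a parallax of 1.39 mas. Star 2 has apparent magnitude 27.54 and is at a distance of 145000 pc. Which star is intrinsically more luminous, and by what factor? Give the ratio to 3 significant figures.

Star 2 is more luminous, by a factor of 2190.

Star 1: p = 1.39 mas = 1.39×10^-3″ → d = 1/p = 719.4 pc
Star 1: M = m − 5 log₁₀ d + 5 = 24.37 − 5·2.8570 + 5 = 15.085
Star 2: M = m − 5 log₁₀ d + 5 = 27.54 − 5·5.1614 + 5 = 6.733
ΔM = M_1 − M_2 = 15.085 − (6.733) = 8.352; smaller M is more luminous → Star 2.
L ratio = 10^(0.4 |ΔM|) = 10^3.341 = 2192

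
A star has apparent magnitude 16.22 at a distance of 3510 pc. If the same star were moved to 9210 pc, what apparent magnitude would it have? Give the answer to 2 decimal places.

m ≈ 18.31

Flux ∝ 1/d², so Δm = 5 log₁₀(d₂/d₁) = 5 log₁₀(9210/3510) = 2.095
m₂ = m₁ + Δm = 16.22 + (2.095) = 18.315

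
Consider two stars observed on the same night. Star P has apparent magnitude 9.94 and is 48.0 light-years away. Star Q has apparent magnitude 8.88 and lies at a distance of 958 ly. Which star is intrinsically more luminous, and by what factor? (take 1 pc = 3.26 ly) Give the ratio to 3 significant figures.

Star Q is more luminous, by a factor of 1060.

Star P: d = 48.0 ly / 3.26 = 14.72 pc
Star P: M = m − 5 log₁₀ d + 5 = 9.94 − 5·1.1680 + 5 = 9.100
Star Q: d = 958 ly / 3.26 = 293.9 pc
Star Q: M = m − 5 log₁₀ d + 5 = 8.88 − 5·2.4681 + 5 = 1.539
ΔM = M_P − M_Q = 9.100 − (1.539) = 7.561; smaller M is more luminous → Star Q.
L ratio = 10^(0.4 |ΔM|) = 10^3.024 = 1057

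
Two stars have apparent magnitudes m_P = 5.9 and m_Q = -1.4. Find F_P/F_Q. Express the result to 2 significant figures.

F_P/F_Q ≈ 1.2×10^-3

Magnitude difference = 7.3
Flux ratio = 10^(−0.4 Δm) = 10^(−0.4 × 7.3) = 10^-2.920 = 1.202×10^-3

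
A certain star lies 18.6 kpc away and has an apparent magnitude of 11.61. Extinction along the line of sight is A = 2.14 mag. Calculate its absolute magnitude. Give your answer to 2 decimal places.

d = 18.6 kpc = 18600 pc
5 log₁₀(d/10 pc) = 5 log₁₀(18600) − 5 = 16.348
M = m − 5 log₁₀(d/10) − A = 11.61 − 16.348 − 2.14 = -6.878

M ≈ -6.88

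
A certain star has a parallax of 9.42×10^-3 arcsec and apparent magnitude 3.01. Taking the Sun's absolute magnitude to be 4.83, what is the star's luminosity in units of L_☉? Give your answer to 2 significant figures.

d = 1/p = 1/9.42×10^-3″ = 106.2 pc
M = m − 5 log₁₀ d + 5 = 3.01 − 5·2.0259 + 5 = -2.120
M − M_☉ = -2.120 − 4.83 = -6.950
L/L_☉ = 10^(−0.4 × -6.950) = 602.4

L/L_☉ ≈ 600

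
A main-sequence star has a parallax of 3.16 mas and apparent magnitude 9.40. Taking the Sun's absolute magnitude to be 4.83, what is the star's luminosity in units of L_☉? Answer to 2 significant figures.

L/L_☉ ≈ 15

d = 1/p = 1000/3.16 mas = 316.5 pc
M = m − 5 log₁₀ d + 5 = 9.40 − 5·2.5003 + 5 = 1.898
M − M_☉ = 1.898 − 4.83 = -2.932
L/L_☉ = 10^(−0.4 × -2.932) = 14.88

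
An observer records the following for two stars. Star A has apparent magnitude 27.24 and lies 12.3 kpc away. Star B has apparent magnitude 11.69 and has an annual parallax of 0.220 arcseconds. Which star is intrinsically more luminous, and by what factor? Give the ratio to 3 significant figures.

Star A is more luminous, by a factor of 4.41.

Star A: d = 12.3 kpc = 12300 pc
Star A: M = m − 5 log₁₀ d + 5 = 27.24 − 5·4.0899 + 5 = 11.790
Star B: d = 1/p = 1/0.220″ = 4.545 pc
Star B: M = m − 5 log₁₀ d + 5 = 11.69 − 5·0.6576 + 5 = 13.402
ΔM = M_A − M_B = 11.790 − (13.402) = -1.612; smaller M is more luminous → Star A.
L ratio = 10^(0.4 |ΔM|) = 10^0.645 = 4.412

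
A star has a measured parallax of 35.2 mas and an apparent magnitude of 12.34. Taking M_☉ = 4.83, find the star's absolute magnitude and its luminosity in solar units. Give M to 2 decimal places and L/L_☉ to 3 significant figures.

M ≈ 10.07; L/L_☉ ≈ 8.00×10^-3

d = 1/p = 1000/35.2 mas = 28.41 pc
M = m − 5 log₁₀ d + 5 = 12.34 − 5·1.4535 + 5 = 10.073
M − M_☉ = 10.073 − 4.83 = 5.243
L/L_☉ = 10^(−0.4 × 5.243) = 7.997×10^-3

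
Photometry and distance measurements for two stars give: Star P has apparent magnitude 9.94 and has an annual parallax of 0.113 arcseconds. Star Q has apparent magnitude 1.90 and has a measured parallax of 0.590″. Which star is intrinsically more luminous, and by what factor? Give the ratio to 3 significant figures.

Star P: d = 1/p = 1/0.113″ = 8.850 pc
Star P: M = m − 5 log₁₀ d + 5 = 9.94 − 5·0.9469 + 5 = 10.205
Star Q: d = 1/p = 1/0.590″ = 1.695 pc
Star Q: M = m − 5 log₁₀ d + 5 = 1.90 − 5·0.2291 + 5 = 5.754
ΔM = M_P − M_Q = 10.205 − (5.754) = 4.451; smaller M is more luminous → Star Q.
L ratio = 10^(0.4 |ΔM|) = 10^1.780 = 60.32

Star Q is more luminous, by a factor of 60.3.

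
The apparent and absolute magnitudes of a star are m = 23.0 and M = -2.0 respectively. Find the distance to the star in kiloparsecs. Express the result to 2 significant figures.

Distance modulus: m − M = 23.0 − (-2.0) = 25.000
m − M = 5 log₁₀ d − 5
log₁₀ d = (m − M)/5 + 1 = 6.0000
d = 10^6.0000 = 1.000×10^6 pc
= 1000 kpc

d ≈ 1000 kpc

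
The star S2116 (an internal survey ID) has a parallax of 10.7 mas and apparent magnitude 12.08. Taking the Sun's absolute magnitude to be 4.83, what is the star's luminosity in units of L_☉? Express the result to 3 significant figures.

L/L_☉ ≈ 0.110

d = 1/p = 1000/10.7 mas = 93.46 pc
M = m − 5 log₁₀ d + 5 = 12.08 − 5·1.9706 + 5 = 7.227
M − M_☉ = 7.227 − 4.83 = 2.397
L/L_☉ = 10^(−0.4 × 2.397) = 0.1100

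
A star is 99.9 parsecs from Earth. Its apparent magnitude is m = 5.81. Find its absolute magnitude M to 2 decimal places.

M ≈ 0.81

5 log₁₀(d/10 pc) = 5 log₁₀(99.90) − 5 = 4.998
M = m − 5 log₁₀(d/10) = 5.81 − 4.998 = 0.812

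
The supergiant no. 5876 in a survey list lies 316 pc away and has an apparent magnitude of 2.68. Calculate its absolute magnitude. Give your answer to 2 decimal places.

5 log₁₀(d/10 pc) = 5 log₁₀(316.0) − 5 = 7.498
M = m − 5 log₁₀(d/10) = 2.68 − 7.498 = -4.818

M ≈ -4.82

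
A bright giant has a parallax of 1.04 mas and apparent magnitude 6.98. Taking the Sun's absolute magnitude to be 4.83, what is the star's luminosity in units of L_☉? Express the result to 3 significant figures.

d = 1/p = 1000/1.04 mas = 961.5 pc
M = m − 5 log₁₀ d + 5 = 6.98 − 5·2.9830 + 5 = -2.935
M − M_☉ = -2.935 − 4.83 = -7.765
L/L_☉ = 10^(−0.4 × -7.765) = 1276

L/L_☉ ≈ 1280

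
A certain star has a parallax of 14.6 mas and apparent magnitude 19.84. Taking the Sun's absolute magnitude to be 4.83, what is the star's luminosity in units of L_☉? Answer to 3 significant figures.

L/L_☉ ≈ 4.65×10^-5

d = 1/p = 1000/14.6 mas = 68.49 pc
M = m − 5 log₁₀ d + 5 = 19.84 − 5·1.8356 + 5 = 15.662
M − M_☉ = 15.662 − 4.83 = 10.832
L/L_☉ = 10^(−0.4 × 10.832) = 4.648×10^-5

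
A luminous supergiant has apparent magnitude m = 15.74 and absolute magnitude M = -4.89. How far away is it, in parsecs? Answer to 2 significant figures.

Distance modulus: m − M = 15.74 − (-4.89) = 20.630
m − M = 5 log₁₀ d − 5
log₁₀ d = (m − M)/5 + 1 = 5.1260
d = 10^5.1260 = 133700 pc

d ≈ 130000 pc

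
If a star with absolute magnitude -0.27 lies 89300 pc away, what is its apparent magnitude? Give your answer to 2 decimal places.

m = M + 5 log₁₀ d − 5 = -0.27 + 5·4.9509 − 5 = 19.484

m ≈ 19.48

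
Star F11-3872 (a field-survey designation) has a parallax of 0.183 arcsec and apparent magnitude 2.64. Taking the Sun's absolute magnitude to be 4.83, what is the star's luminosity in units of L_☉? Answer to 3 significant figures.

L/L_☉ ≈ 2.24

d = 1/p = 1/0.183″ = 5.464 pc
M = m − 5 log₁₀ d + 5 = 2.64 − 5·0.7375 + 5 = 3.952
M − M_☉ = 3.952 − 4.83 = -0.878
L/L_☉ = 10^(−0.4 × -0.878) = 2.244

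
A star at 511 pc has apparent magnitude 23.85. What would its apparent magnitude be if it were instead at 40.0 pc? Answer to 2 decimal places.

m ≈ 18.32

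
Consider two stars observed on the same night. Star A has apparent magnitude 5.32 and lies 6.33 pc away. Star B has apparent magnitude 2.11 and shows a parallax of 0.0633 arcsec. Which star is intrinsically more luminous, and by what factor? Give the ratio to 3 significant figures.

Star A: M = m − 5 log₁₀ d + 5 = 5.32 − 5·0.8014 + 5 = 6.313
Star B: d = 1/p = 1/0.0633″ = 15.80 pc
Star B: M = m − 5 log₁₀ d + 5 = 2.11 − 5·1.1986 + 5 = 1.117
ΔM = M_A − M_B = 6.313 − (1.117) = 5.196; smaller M is more luminous → Star B.
L ratio = 10^(0.4 |ΔM|) = 10^2.078 = 119.8

Star B is more luminous, by a factor of 120.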